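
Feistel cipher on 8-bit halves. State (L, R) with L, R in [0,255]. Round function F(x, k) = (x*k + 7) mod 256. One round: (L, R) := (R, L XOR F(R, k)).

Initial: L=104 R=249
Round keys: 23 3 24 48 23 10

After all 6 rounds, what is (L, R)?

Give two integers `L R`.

Answer: 185 62

Derivation:
Round 1 (k=23): L=249 R=14
Round 2 (k=3): L=14 R=200
Round 3 (k=24): L=200 R=201
Round 4 (k=48): L=201 R=127
Round 5 (k=23): L=127 R=185
Round 6 (k=10): L=185 R=62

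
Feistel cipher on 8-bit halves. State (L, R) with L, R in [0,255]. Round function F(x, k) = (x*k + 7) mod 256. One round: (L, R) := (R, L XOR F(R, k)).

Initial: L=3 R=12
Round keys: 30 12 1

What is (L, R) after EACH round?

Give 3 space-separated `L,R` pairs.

Answer: 12,108 108,27 27,78

Derivation:
Round 1 (k=30): L=12 R=108
Round 2 (k=12): L=108 R=27
Round 3 (k=1): L=27 R=78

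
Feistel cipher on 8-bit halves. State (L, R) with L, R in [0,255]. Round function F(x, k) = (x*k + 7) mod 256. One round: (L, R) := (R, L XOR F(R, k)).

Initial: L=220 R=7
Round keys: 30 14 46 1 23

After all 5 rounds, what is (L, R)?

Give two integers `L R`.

Answer: 23 78

Derivation:
Round 1 (k=30): L=7 R=5
Round 2 (k=14): L=5 R=74
Round 3 (k=46): L=74 R=86
Round 4 (k=1): L=86 R=23
Round 5 (k=23): L=23 R=78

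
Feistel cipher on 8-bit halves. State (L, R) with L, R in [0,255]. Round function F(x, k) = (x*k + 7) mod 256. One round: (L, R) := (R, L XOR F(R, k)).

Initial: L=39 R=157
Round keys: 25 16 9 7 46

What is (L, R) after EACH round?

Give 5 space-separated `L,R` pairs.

Answer: 157,123 123,42 42,250 250,247 247,147

Derivation:
Round 1 (k=25): L=157 R=123
Round 2 (k=16): L=123 R=42
Round 3 (k=9): L=42 R=250
Round 4 (k=7): L=250 R=247
Round 5 (k=46): L=247 R=147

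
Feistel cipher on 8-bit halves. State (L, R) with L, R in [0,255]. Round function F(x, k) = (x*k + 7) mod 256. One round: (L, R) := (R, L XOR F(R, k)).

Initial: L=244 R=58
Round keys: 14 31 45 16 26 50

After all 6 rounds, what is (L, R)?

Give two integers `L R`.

Answer: 231 216

Derivation:
Round 1 (k=14): L=58 R=199
Round 2 (k=31): L=199 R=26
Round 3 (k=45): L=26 R=94
Round 4 (k=16): L=94 R=253
Round 5 (k=26): L=253 R=231
Round 6 (k=50): L=231 R=216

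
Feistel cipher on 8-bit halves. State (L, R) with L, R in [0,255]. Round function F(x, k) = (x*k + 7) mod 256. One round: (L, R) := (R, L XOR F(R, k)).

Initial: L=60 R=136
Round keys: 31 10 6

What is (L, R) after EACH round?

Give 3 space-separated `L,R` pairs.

Round 1 (k=31): L=136 R=67
Round 2 (k=10): L=67 R=45
Round 3 (k=6): L=45 R=86

Answer: 136,67 67,45 45,86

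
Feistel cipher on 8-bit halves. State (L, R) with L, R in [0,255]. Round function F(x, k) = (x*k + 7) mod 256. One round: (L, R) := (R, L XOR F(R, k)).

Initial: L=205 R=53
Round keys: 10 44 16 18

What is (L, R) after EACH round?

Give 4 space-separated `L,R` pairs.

Round 1 (k=10): L=53 R=212
Round 2 (k=44): L=212 R=66
Round 3 (k=16): L=66 R=243
Round 4 (k=18): L=243 R=95

Answer: 53,212 212,66 66,243 243,95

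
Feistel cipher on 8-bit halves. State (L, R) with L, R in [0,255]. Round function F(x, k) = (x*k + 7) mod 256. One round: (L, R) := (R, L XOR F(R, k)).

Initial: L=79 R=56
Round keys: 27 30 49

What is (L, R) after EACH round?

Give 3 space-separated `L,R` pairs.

Round 1 (k=27): L=56 R=160
Round 2 (k=30): L=160 R=255
Round 3 (k=49): L=255 R=118

Answer: 56,160 160,255 255,118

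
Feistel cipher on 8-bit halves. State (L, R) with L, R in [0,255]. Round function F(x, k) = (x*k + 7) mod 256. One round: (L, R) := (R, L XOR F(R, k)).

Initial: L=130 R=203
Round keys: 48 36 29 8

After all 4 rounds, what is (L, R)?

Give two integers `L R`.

Answer: 226 39

Derivation:
Round 1 (k=48): L=203 R=149
Round 2 (k=36): L=149 R=48
Round 3 (k=29): L=48 R=226
Round 4 (k=8): L=226 R=39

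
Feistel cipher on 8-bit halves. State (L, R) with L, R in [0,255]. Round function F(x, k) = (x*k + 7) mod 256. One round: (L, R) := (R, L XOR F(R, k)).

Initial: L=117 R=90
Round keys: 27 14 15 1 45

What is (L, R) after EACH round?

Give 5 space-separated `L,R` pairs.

Answer: 90,240 240,125 125,170 170,204 204,73

Derivation:
Round 1 (k=27): L=90 R=240
Round 2 (k=14): L=240 R=125
Round 3 (k=15): L=125 R=170
Round 4 (k=1): L=170 R=204
Round 5 (k=45): L=204 R=73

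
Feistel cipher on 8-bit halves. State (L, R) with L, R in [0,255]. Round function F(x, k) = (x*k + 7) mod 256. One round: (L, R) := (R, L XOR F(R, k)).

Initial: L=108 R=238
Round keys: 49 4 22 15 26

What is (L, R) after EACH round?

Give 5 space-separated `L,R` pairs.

Round 1 (k=49): L=238 R=249
Round 2 (k=4): L=249 R=5
Round 3 (k=22): L=5 R=140
Round 4 (k=15): L=140 R=62
Round 5 (k=26): L=62 R=223

Answer: 238,249 249,5 5,140 140,62 62,223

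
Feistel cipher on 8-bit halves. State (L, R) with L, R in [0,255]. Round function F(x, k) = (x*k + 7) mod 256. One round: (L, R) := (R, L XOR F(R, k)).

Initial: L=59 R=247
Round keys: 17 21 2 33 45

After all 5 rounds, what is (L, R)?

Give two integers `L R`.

Answer: 80 183

Derivation:
Round 1 (k=17): L=247 R=85
Round 2 (k=21): L=85 R=247
Round 3 (k=2): L=247 R=160
Round 4 (k=33): L=160 R=80
Round 5 (k=45): L=80 R=183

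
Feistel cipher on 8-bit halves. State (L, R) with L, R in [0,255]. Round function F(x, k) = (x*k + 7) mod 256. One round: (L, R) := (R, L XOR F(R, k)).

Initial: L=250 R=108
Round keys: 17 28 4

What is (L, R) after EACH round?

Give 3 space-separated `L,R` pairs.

Round 1 (k=17): L=108 R=201
Round 2 (k=28): L=201 R=111
Round 3 (k=4): L=111 R=10

Answer: 108,201 201,111 111,10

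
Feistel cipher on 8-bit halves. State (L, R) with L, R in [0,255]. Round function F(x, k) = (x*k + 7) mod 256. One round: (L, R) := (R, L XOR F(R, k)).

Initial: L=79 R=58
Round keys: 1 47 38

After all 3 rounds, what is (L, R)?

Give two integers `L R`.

Round 1 (k=1): L=58 R=14
Round 2 (k=47): L=14 R=163
Round 3 (k=38): L=163 R=55

Answer: 163 55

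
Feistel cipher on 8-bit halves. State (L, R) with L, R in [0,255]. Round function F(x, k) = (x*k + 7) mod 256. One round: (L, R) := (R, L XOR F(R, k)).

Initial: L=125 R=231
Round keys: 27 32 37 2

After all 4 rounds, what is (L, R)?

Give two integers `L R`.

Answer: 222 3

Derivation:
Round 1 (k=27): L=231 R=25
Round 2 (k=32): L=25 R=192
Round 3 (k=37): L=192 R=222
Round 4 (k=2): L=222 R=3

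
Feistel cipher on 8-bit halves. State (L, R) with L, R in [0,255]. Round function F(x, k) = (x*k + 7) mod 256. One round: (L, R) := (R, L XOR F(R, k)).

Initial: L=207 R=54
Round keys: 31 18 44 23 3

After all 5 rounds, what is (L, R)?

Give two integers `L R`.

Answer: 87 241

Derivation:
Round 1 (k=31): L=54 R=94
Round 2 (k=18): L=94 R=149
Round 3 (k=44): L=149 R=253
Round 4 (k=23): L=253 R=87
Round 5 (k=3): L=87 R=241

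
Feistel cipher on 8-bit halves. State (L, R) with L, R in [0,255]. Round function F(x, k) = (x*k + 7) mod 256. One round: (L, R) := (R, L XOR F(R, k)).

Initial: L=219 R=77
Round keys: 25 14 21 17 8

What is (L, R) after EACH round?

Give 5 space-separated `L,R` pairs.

Answer: 77,87 87,132 132,140 140,215 215,51

Derivation:
Round 1 (k=25): L=77 R=87
Round 2 (k=14): L=87 R=132
Round 3 (k=21): L=132 R=140
Round 4 (k=17): L=140 R=215
Round 5 (k=8): L=215 R=51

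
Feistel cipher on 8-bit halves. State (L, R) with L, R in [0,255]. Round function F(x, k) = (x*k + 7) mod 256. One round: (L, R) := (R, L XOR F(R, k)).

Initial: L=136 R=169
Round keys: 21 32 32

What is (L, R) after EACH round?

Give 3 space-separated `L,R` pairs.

Answer: 169,108 108,46 46,171

Derivation:
Round 1 (k=21): L=169 R=108
Round 2 (k=32): L=108 R=46
Round 3 (k=32): L=46 R=171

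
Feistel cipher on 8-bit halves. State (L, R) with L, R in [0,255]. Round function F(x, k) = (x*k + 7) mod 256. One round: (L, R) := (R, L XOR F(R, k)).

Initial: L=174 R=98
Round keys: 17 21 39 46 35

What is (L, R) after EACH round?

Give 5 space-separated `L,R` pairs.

Answer: 98,39 39,88 88,72 72,175 175,188

Derivation:
Round 1 (k=17): L=98 R=39
Round 2 (k=21): L=39 R=88
Round 3 (k=39): L=88 R=72
Round 4 (k=46): L=72 R=175
Round 5 (k=35): L=175 R=188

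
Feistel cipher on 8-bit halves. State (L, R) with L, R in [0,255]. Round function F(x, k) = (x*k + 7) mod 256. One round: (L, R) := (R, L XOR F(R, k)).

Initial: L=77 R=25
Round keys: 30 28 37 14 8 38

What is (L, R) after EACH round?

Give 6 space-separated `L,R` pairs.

Answer: 25,184 184,62 62,69 69,243 243,218 218,144

Derivation:
Round 1 (k=30): L=25 R=184
Round 2 (k=28): L=184 R=62
Round 3 (k=37): L=62 R=69
Round 4 (k=14): L=69 R=243
Round 5 (k=8): L=243 R=218
Round 6 (k=38): L=218 R=144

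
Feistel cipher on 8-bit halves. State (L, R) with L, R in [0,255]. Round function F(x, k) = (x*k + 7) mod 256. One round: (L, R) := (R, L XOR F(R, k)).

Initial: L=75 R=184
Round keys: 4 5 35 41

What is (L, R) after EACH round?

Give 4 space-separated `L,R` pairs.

Round 1 (k=4): L=184 R=172
Round 2 (k=5): L=172 R=219
Round 3 (k=35): L=219 R=84
Round 4 (k=41): L=84 R=160

Answer: 184,172 172,219 219,84 84,160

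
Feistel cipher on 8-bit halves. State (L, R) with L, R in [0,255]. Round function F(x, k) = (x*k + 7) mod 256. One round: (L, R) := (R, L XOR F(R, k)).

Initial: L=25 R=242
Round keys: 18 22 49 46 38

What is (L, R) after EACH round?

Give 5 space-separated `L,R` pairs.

Round 1 (k=18): L=242 R=18
Round 2 (k=22): L=18 R=97
Round 3 (k=49): L=97 R=138
Round 4 (k=46): L=138 R=178
Round 5 (k=38): L=178 R=249

Answer: 242,18 18,97 97,138 138,178 178,249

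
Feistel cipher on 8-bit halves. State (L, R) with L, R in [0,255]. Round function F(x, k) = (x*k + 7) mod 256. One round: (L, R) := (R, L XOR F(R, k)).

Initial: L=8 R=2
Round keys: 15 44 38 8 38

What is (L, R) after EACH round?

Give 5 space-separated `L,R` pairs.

Round 1 (k=15): L=2 R=45
Round 2 (k=44): L=45 R=193
Round 3 (k=38): L=193 R=128
Round 4 (k=8): L=128 R=198
Round 5 (k=38): L=198 R=235

Answer: 2,45 45,193 193,128 128,198 198,235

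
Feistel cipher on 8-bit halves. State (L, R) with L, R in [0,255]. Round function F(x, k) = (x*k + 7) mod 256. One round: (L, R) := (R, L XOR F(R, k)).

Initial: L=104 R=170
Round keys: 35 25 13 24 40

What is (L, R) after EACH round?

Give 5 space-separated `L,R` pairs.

Answer: 170,45 45,198 198,56 56,129 129,23

Derivation:
Round 1 (k=35): L=170 R=45
Round 2 (k=25): L=45 R=198
Round 3 (k=13): L=198 R=56
Round 4 (k=24): L=56 R=129
Round 5 (k=40): L=129 R=23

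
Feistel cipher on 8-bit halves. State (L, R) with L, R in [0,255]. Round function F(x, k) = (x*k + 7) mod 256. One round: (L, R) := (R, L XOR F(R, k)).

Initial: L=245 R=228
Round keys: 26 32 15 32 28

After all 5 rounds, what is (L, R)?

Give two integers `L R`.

Answer: 100 185

Derivation:
Round 1 (k=26): L=228 R=218
Round 2 (k=32): L=218 R=163
Round 3 (k=15): L=163 R=78
Round 4 (k=32): L=78 R=100
Round 5 (k=28): L=100 R=185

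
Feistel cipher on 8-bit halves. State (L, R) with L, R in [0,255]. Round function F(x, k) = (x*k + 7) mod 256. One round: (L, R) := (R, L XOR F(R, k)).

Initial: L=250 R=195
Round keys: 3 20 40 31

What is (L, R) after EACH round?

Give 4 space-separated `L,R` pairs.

Round 1 (k=3): L=195 R=170
Round 2 (k=20): L=170 R=140
Round 3 (k=40): L=140 R=77
Round 4 (k=31): L=77 R=214

Answer: 195,170 170,140 140,77 77,214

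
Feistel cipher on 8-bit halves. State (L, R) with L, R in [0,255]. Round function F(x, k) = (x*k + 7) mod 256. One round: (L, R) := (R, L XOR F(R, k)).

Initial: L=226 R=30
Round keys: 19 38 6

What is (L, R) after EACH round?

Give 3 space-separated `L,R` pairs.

Answer: 30,163 163,39 39,82

Derivation:
Round 1 (k=19): L=30 R=163
Round 2 (k=38): L=163 R=39
Round 3 (k=6): L=39 R=82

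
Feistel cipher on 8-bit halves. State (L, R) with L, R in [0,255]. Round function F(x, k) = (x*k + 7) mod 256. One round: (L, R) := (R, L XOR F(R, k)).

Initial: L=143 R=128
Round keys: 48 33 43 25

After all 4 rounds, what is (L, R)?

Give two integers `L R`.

Round 1 (k=48): L=128 R=136
Round 2 (k=33): L=136 R=15
Round 3 (k=43): L=15 R=4
Round 4 (k=25): L=4 R=100

Answer: 4 100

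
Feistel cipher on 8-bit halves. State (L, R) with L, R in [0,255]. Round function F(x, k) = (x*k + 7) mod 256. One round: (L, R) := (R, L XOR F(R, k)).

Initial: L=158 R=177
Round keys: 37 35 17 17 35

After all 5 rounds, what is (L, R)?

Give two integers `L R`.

Round 1 (k=37): L=177 R=2
Round 2 (k=35): L=2 R=252
Round 3 (k=17): L=252 R=193
Round 4 (k=17): L=193 R=36
Round 5 (k=35): L=36 R=50

Answer: 36 50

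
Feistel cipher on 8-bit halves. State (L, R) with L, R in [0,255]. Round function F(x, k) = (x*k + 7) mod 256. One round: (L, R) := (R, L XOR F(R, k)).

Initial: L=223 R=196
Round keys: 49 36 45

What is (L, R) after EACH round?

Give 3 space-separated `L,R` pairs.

Answer: 196,84 84,19 19,10

Derivation:
Round 1 (k=49): L=196 R=84
Round 2 (k=36): L=84 R=19
Round 3 (k=45): L=19 R=10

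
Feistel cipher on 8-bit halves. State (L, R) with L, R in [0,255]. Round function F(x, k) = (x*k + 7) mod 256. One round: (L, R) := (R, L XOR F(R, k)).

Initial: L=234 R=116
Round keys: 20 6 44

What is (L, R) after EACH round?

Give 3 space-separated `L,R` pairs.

Answer: 116,253 253,129 129,206

Derivation:
Round 1 (k=20): L=116 R=253
Round 2 (k=6): L=253 R=129
Round 3 (k=44): L=129 R=206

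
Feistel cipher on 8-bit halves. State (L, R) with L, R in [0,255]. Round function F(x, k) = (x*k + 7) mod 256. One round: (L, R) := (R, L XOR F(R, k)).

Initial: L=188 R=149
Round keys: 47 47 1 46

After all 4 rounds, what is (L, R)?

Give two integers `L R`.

Round 1 (k=47): L=149 R=222
Round 2 (k=47): L=222 R=92
Round 3 (k=1): L=92 R=189
Round 4 (k=46): L=189 R=161

Answer: 189 161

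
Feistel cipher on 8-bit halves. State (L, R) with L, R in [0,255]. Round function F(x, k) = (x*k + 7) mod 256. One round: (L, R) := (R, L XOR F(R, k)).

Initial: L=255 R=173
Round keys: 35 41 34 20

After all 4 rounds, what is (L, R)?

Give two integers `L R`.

Answer: 80 234

Derivation:
Round 1 (k=35): L=173 R=81
Round 2 (k=41): L=81 R=173
Round 3 (k=34): L=173 R=80
Round 4 (k=20): L=80 R=234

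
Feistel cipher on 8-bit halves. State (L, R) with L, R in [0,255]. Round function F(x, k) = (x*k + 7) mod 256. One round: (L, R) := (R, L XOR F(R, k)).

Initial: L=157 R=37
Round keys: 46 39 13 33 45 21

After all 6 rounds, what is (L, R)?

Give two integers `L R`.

Answer: 152 5

Derivation:
Round 1 (k=46): L=37 R=48
Round 2 (k=39): L=48 R=114
Round 3 (k=13): L=114 R=225
Round 4 (k=33): L=225 R=122
Round 5 (k=45): L=122 R=152
Round 6 (k=21): L=152 R=5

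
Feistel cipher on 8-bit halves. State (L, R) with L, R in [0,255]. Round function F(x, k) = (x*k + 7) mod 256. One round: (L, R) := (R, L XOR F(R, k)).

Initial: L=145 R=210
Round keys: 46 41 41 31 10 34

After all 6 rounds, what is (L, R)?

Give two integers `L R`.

Round 1 (k=46): L=210 R=82
Round 2 (k=41): L=82 R=251
Round 3 (k=41): L=251 R=104
Round 4 (k=31): L=104 R=100
Round 5 (k=10): L=100 R=135
Round 6 (k=34): L=135 R=145

Answer: 135 145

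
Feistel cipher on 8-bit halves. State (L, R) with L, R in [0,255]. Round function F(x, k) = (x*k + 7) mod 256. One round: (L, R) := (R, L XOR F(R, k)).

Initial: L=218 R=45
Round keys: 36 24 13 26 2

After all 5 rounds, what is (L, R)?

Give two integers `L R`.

Answer: 149 33

Derivation:
Round 1 (k=36): L=45 R=129
Round 2 (k=24): L=129 R=50
Round 3 (k=13): L=50 R=16
Round 4 (k=26): L=16 R=149
Round 5 (k=2): L=149 R=33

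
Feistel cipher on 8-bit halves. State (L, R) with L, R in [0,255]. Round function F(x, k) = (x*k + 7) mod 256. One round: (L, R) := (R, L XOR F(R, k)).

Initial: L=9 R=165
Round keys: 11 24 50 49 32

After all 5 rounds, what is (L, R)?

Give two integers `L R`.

Round 1 (k=11): L=165 R=23
Round 2 (k=24): L=23 R=138
Round 3 (k=50): L=138 R=236
Round 4 (k=49): L=236 R=185
Round 5 (k=32): L=185 R=203

Answer: 185 203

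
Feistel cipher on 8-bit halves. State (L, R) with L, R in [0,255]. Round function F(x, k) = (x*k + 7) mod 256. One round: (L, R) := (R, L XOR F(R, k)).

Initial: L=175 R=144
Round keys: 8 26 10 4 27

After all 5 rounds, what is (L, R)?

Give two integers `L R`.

Answer: 28 158

Derivation:
Round 1 (k=8): L=144 R=40
Round 2 (k=26): L=40 R=135
Round 3 (k=10): L=135 R=101
Round 4 (k=4): L=101 R=28
Round 5 (k=27): L=28 R=158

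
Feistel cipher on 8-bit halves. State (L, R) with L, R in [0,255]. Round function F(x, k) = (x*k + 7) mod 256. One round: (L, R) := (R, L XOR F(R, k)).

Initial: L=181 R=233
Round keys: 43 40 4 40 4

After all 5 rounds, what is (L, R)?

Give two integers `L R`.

Round 1 (k=43): L=233 R=159
Round 2 (k=40): L=159 R=54
Round 3 (k=4): L=54 R=64
Round 4 (k=40): L=64 R=49
Round 5 (k=4): L=49 R=139

Answer: 49 139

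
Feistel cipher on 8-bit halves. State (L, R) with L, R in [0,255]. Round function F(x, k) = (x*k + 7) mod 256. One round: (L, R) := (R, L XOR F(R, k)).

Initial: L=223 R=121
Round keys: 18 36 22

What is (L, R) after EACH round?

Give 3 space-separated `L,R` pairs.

Round 1 (k=18): L=121 R=86
Round 2 (k=36): L=86 R=102
Round 3 (k=22): L=102 R=157

Answer: 121,86 86,102 102,157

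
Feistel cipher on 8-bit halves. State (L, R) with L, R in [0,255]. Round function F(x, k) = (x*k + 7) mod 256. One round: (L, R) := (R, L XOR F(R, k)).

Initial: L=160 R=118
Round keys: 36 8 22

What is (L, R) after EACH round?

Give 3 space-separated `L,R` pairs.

Round 1 (k=36): L=118 R=63
Round 2 (k=8): L=63 R=137
Round 3 (k=22): L=137 R=242

Answer: 118,63 63,137 137,242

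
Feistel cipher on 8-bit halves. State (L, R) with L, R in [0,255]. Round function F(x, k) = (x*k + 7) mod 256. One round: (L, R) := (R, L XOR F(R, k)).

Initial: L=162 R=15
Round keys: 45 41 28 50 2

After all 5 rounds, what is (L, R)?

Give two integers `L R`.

Answer: 181 126

Derivation:
Round 1 (k=45): L=15 R=8
Round 2 (k=41): L=8 R=64
Round 3 (k=28): L=64 R=15
Round 4 (k=50): L=15 R=181
Round 5 (k=2): L=181 R=126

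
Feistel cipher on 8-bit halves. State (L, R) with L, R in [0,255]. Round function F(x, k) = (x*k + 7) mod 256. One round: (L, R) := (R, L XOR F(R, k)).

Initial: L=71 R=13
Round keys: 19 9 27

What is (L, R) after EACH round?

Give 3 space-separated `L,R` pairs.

Answer: 13,185 185,133 133,183

Derivation:
Round 1 (k=19): L=13 R=185
Round 2 (k=9): L=185 R=133
Round 3 (k=27): L=133 R=183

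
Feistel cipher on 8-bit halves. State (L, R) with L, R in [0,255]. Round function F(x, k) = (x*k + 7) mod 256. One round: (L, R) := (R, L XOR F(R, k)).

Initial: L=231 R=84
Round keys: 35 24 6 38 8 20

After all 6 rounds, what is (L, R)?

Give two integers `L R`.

Answer: 106 169

Derivation:
Round 1 (k=35): L=84 R=100
Round 2 (k=24): L=100 R=51
Round 3 (k=6): L=51 R=93
Round 4 (k=38): L=93 R=230
Round 5 (k=8): L=230 R=106
Round 6 (k=20): L=106 R=169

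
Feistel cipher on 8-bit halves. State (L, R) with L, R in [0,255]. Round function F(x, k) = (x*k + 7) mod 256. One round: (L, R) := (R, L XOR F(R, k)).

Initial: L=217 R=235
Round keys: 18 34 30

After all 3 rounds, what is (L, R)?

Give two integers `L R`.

Answer: 196 171

Derivation:
Round 1 (k=18): L=235 R=84
Round 2 (k=34): L=84 R=196
Round 3 (k=30): L=196 R=171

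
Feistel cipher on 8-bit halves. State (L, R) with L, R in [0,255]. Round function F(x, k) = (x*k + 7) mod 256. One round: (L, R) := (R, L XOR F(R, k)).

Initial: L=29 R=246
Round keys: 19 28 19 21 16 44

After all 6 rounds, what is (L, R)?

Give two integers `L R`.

Answer: 201 127

Derivation:
Round 1 (k=19): L=246 R=84
Round 2 (k=28): L=84 R=193
Round 3 (k=19): L=193 R=14
Round 4 (k=21): L=14 R=236
Round 5 (k=16): L=236 R=201
Round 6 (k=44): L=201 R=127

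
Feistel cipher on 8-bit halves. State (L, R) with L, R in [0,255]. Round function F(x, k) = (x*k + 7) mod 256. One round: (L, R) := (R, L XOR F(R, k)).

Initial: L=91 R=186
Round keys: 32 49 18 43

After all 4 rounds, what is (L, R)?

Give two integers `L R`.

Round 1 (k=32): L=186 R=28
Round 2 (k=49): L=28 R=217
Round 3 (k=18): L=217 R=85
Round 4 (k=43): L=85 R=151

Answer: 85 151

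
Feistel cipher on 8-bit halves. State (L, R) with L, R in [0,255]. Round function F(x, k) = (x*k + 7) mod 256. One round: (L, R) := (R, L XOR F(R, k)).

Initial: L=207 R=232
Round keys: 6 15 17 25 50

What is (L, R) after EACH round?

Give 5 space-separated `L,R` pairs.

Round 1 (k=6): L=232 R=184
Round 2 (k=15): L=184 R=39
Round 3 (k=17): L=39 R=38
Round 4 (k=25): L=38 R=154
Round 5 (k=50): L=154 R=61

Answer: 232,184 184,39 39,38 38,154 154,61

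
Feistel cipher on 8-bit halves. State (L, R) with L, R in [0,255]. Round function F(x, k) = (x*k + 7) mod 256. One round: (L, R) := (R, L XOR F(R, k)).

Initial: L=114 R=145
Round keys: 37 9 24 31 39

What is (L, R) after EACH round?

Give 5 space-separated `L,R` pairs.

Answer: 145,142 142,148 148,105 105,42 42,4

Derivation:
Round 1 (k=37): L=145 R=142
Round 2 (k=9): L=142 R=148
Round 3 (k=24): L=148 R=105
Round 4 (k=31): L=105 R=42
Round 5 (k=39): L=42 R=4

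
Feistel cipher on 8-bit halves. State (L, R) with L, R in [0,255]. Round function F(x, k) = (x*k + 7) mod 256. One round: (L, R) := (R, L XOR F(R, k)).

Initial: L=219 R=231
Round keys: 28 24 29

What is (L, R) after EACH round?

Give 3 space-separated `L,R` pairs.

Round 1 (k=28): L=231 R=144
Round 2 (k=24): L=144 R=96
Round 3 (k=29): L=96 R=119

Answer: 231,144 144,96 96,119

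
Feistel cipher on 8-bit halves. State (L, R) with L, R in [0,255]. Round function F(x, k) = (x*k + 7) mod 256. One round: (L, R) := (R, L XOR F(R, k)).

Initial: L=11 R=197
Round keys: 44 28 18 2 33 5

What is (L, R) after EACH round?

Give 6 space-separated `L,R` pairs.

Round 1 (k=44): L=197 R=232
Round 2 (k=28): L=232 R=162
Round 3 (k=18): L=162 R=131
Round 4 (k=2): L=131 R=175
Round 5 (k=33): L=175 R=21
Round 6 (k=5): L=21 R=223

Answer: 197,232 232,162 162,131 131,175 175,21 21,223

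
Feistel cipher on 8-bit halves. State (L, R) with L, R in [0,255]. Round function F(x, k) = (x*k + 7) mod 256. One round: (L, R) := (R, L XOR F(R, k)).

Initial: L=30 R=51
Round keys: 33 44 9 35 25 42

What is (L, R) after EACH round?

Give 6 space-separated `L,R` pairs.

Round 1 (k=33): L=51 R=132
Round 2 (k=44): L=132 R=132
Round 3 (k=9): L=132 R=47
Round 4 (k=35): L=47 R=240
Round 5 (k=25): L=240 R=88
Round 6 (k=42): L=88 R=135

Answer: 51,132 132,132 132,47 47,240 240,88 88,135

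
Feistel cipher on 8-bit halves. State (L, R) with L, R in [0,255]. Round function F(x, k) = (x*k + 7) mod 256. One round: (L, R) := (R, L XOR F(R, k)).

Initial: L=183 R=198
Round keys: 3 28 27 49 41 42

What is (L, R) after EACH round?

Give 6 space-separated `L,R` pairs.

Answer: 198,238 238,201 201,212 212,82 82,253 253,219

Derivation:
Round 1 (k=3): L=198 R=238
Round 2 (k=28): L=238 R=201
Round 3 (k=27): L=201 R=212
Round 4 (k=49): L=212 R=82
Round 5 (k=41): L=82 R=253
Round 6 (k=42): L=253 R=219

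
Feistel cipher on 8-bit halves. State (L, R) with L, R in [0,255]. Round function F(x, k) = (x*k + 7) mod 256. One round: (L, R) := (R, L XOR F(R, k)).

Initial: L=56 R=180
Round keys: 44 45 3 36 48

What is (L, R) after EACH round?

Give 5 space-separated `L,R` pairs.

Round 1 (k=44): L=180 R=207
Round 2 (k=45): L=207 R=222
Round 3 (k=3): L=222 R=110
Round 4 (k=36): L=110 R=161
Round 5 (k=48): L=161 R=89

Answer: 180,207 207,222 222,110 110,161 161,89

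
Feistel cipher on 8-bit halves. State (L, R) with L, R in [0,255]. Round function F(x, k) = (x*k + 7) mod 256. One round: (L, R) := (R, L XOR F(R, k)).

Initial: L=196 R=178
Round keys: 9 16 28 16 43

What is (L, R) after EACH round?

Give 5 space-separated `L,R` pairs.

Answer: 178,141 141,101 101,158 158,130 130,67

Derivation:
Round 1 (k=9): L=178 R=141
Round 2 (k=16): L=141 R=101
Round 3 (k=28): L=101 R=158
Round 4 (k=16): L=158 R=130
Round 5 (k=43): L=130 R=67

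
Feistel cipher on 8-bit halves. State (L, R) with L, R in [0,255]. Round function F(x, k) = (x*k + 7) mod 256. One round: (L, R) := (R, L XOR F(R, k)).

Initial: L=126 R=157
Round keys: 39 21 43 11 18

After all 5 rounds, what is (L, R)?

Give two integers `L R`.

Round 1 (k=39): L=157 R=140
Round 2 (k=21): L=140 R=30
Round 3 (k=43): L=30 R=157
Round 4 (k=11): L=157 R=216
Round 5 (k=18): L=216 R=170

Answer: 216 170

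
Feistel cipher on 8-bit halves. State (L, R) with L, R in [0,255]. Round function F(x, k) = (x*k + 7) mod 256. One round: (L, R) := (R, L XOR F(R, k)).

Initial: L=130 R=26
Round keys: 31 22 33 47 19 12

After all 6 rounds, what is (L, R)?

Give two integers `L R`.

Round 1 (k=31): L=26 R=175
Round 2 (k=22): L=175 R=11
Round 3 (k=33): L=11 R=221
Round 4 (k=47): L=221 R=145
Round 5 (k=19): L=145 R=23
Round 6 (k=12): L=23 R=138

Answer: 23 138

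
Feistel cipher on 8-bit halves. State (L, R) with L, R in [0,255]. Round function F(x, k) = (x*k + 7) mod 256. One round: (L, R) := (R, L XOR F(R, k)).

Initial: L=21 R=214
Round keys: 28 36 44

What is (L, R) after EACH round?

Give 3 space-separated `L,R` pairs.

Answer: 214,122 122,249 249,169

Derivation:
Round 1 (k=28): L=214 R=122
Round 2 (k=36): L=122 R=249
Round 3 (k=44): L=249 R=169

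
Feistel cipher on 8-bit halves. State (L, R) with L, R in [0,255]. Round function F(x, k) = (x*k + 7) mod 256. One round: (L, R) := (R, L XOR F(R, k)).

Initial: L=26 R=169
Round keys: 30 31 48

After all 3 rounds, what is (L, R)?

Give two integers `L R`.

Answer: 177 248

Derivation:
Round 1 (k=30): L=169 R=207
Round 2 (k=31): L=207 R=177
Round 3 (k=48): L=177 R=248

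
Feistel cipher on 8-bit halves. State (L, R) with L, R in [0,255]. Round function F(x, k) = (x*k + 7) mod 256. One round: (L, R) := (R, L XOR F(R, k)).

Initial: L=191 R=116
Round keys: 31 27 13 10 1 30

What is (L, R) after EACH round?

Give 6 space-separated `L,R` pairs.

Answer: 116,172 172,95 95,118 118,252 252,117 117,65

Derivation:
Round 1 (k=31): L=116 R=172
Round 2 (k=27): L=172 R=95
Round 3 (k=13): L=95 R=118
Round 4 (k=10): L=118 R=252
Round 5 (k=1): L=252 R=117
Round 6 (k=30): L=117 R=65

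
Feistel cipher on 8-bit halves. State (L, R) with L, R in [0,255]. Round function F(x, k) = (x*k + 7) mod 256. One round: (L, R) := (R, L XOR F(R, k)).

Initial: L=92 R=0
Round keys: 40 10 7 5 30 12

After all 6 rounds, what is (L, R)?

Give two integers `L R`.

Answer: 52 174

Derivation:
Round 1 (k=40): L=0 R=91
Round 2 (k=10): L=91 R=149
Round 3 (k=7): L=149 R=65
Round 4 (k=5): L=65 R=217
Round 5 (k=30): L=217 R=52
Round 6 (k=12): L=52 R=174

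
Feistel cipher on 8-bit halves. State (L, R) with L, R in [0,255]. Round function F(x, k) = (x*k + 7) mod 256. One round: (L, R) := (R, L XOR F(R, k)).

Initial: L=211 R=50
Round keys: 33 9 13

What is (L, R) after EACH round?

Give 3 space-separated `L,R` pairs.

Round 1 (k=33): L=50 R=170
Round 2 (k=9): L=170 R=51
Round 3 (k=13): L=51 R=52

Answer: 50,170 170,51 51,52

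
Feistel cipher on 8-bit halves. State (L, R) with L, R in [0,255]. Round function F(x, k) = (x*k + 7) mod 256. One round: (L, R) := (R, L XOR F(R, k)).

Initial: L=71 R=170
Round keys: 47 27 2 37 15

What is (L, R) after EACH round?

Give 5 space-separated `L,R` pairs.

Round 1 (k=47): L=170 R=122
Round 2 (k=27): L=122 R=79
Round 3 (k=2): L=79 R=223
Round 4 (k=37): L=223 R=13
Round 5 (k=15): L=13 R=21

Answer: 170,122 122,79 79,223 223,13 13,21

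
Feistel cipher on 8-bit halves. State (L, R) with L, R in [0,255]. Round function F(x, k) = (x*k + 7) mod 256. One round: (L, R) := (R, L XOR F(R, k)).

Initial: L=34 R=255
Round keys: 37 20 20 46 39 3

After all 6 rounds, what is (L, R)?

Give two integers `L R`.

Round 1 (k=37): L=255 R=192
Round 2 (k=20): L=192 R=248
Round 3 (k=20): L=248 R=167
Round 4 (k=46): L=167 R=241
Round 5 (k=39): L=241 R=25
Round 6 (k=3): L=25 R=163

Answer: 25 163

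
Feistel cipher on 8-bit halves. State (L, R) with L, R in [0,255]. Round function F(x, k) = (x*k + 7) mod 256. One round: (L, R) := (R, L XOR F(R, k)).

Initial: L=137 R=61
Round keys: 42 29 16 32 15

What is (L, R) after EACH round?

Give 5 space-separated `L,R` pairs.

Answer: 61,128 128,186 186,39 39,93 93,93

Derivation:
Round 1 (k=42): L=61 R=128
Round 2 (k=29): L=128 R=186
Round 3 (k=16): L=186 R=39
Round 4 (k=32): L=39 R=93
Round 5 (k=15): L=93 R=93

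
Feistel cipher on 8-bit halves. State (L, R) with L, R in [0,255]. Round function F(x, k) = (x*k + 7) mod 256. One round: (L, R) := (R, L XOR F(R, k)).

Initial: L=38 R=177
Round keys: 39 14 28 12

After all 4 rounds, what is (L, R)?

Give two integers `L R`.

Answer: 247 253

Derivation:
Round 1 (k=39): L=177 R=216
Round 2 (k=14): L=216 R=102
Round 3 (k=28): L=102 R=247
Round 4 (k=12): L=247 R=253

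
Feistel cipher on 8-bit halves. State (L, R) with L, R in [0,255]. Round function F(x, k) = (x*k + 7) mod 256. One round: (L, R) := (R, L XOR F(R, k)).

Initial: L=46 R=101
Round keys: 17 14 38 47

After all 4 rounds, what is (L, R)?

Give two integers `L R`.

Answer: 185 152

Derivation:
Round 1 (k=17): L=101 R=146
Round 2 (k=14): L=146 R=102
Round 3 (k=38): L=102 R=185
Round 4 (k=47): L=185 R=152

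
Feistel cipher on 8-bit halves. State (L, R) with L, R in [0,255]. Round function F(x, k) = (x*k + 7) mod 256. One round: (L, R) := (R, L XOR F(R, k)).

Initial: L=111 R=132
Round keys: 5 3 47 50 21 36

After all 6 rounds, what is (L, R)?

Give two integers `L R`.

Answer: 203 59

Derivation:
Round 1 (k=5): L=132 R=244
Round 2 (k=3): L=244 R=103
Round 3 (k=47): L=103 R=4
Round 4 (k=50): L=4 R=168
Round 5 (k=21): L=168 R=203
Round 6 (k=36): L=203 R=59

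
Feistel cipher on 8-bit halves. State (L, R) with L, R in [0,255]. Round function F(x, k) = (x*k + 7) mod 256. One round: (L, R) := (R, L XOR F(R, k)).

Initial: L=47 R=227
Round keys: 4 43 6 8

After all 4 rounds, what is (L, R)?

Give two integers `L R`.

Round 1 (k=4): L=227 R=188
Round 2 (k=43): L=188 R=120
Round 3 (k=6): L=120 R=107
Round 4 (k=8): L=107 R=39

Answer: 107 39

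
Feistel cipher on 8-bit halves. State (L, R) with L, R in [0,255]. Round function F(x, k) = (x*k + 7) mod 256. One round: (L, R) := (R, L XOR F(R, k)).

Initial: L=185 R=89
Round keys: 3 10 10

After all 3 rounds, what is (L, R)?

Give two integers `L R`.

Round 1 (k=3): L=89 R=171
Round 2 (k=10): L=171 R=236
Round 3 (k=10): L=236 R=148

Answer: 236 148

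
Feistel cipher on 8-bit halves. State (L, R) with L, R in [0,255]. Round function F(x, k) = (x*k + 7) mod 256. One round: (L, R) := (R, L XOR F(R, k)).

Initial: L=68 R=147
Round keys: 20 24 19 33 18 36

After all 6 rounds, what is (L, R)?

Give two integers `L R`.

Answer: 73 52

Derivation:
Round 1 (k=20): L=147 R=199
Round 2 (k=24): L=199 R=60
Round 3 (k=19): L=60 R=188
Round 4 (k=33): L=188 R=127
Round 5 (k=18): L=127 R=73
Round 6 (k=36): L=73 R=52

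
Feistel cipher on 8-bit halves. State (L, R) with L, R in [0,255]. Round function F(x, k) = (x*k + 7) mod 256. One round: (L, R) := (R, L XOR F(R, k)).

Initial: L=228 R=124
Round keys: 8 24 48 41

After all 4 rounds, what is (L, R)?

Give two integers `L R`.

Answer: 148 136

Derivation:
Round 1 (k=8): L=124 R=3
Round 2 (k=24): L=3 R=51
Round 3 (k=48): L=51 R=148
Round 4 (k=41): L=148 R=136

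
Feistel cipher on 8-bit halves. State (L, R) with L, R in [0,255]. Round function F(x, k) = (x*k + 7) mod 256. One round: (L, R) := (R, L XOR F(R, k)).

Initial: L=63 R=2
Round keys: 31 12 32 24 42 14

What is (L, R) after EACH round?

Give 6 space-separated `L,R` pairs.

Round 1 (k=31): L=2 R=122
Round 2 (k=12): L=122 R=189
Round 3 (k=32): L=189 R=221
Round 4 (k=24): L=221 R=2
Round 5 (k=42): L=2 R=134
Round 6 (k=14): L=134 R=89

Answer: 2,122 122,189 189,221 221,2 2,134 134,89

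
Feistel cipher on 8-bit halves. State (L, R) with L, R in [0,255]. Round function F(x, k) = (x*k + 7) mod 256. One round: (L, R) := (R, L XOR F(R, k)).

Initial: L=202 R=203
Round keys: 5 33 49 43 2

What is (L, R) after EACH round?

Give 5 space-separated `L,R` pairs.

Answer: 203,52 52,112 112,67 67,56 56,52

Derivation:
Round 1 (k=5): L=203 R=52
Round 2 (k=33): L=52 R=112
Round 3 (k=49): L=112 R=67
Round 4 (k=43): L=67 R=56
Round 5 (k=2): L=56 R=52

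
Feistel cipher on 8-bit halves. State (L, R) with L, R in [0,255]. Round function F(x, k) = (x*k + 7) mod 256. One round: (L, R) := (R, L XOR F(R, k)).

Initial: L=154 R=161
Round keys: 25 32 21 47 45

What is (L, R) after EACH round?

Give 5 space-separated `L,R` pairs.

Round 1 (k=25): L=161 R=90
Round 2 (k=32): L=90 R=230
Round 3 (k=21): L=230 R=191
Round 4 (k=47): L=191 R=254
Round 5 (k=45): L=254 R=18

Answer: 161,90 90,230 230,191 191,254 254,18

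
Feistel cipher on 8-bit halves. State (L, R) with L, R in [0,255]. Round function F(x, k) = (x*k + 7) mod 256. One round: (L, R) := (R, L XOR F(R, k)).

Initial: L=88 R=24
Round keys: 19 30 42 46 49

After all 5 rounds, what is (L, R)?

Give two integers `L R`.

Round 1 (k=19): L=24 R=151
Round 2 (k=30): L=151 R=161
Round 3 (k=42): L=161 R=230
Round 4 (k=46): L=230 R=250
Round 5 (k=49): L=250 R=7

Answer: 250 7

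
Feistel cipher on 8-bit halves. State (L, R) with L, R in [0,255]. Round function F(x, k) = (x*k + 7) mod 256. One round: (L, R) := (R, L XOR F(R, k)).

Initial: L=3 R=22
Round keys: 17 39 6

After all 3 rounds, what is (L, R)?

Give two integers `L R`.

Answer: 47 95

Derivation:
Round 1 (k=17): L=22 R=126
Round 2 (k=39): L=126 R=47
Round 3 (k=6): L=47 R=95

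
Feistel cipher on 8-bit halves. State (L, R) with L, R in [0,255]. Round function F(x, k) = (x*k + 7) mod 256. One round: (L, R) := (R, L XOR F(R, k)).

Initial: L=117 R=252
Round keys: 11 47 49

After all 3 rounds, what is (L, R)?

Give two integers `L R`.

Round 1 (k=11): L=252 R=174
Round 2 (k=47): L=174 R=5
Round 3 (k=49): L=5 R=82

Answer: 5 82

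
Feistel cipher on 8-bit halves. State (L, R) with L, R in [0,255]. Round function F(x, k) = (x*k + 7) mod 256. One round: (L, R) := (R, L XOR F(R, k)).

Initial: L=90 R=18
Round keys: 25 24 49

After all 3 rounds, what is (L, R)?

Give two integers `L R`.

Answer: 221 199

Derivation:
Round 1 (k=25): L=18 R=147
Round 2 (k=24): L=147 R=221
Round 3 (k=49): L=221 R=199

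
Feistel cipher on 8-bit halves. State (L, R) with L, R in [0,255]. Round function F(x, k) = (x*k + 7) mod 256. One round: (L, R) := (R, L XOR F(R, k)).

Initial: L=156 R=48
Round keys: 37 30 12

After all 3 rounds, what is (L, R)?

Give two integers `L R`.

Answer: 161 248

Derivation:
Round 1 (k=37): L=48 R=107
Round 2 (k=30): L=107 R=161
Round 3 (k=12): L=161 R=248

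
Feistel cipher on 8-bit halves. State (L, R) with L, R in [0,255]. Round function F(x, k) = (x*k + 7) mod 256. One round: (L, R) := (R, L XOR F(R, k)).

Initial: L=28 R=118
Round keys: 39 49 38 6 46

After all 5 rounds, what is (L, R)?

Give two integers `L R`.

Answer: 185 203

Derivation:
Round 1 (k=39): L=118 R=29
Round 2 (k=49): L=29 R=226
Round 3 (k=38): L=226 R=142
Round 4 (k=6): L=142 R=185
Round 5 (k=46): L=185 R=203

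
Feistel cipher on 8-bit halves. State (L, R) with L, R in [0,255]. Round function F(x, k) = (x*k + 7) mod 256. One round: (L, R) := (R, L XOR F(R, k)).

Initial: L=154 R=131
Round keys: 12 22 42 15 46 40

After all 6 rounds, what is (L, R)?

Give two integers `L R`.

Round 1 (k=12): L=131 R=177
Round 2 (k=22): L=177 R=190
Round 3 (k=42): L=190 R=130
Round 4 (k=15): L=130 R=27
Round 5 (k=46): L=27 R=99
Round 6 (k=40): L=99 R=100

Answer: 99 100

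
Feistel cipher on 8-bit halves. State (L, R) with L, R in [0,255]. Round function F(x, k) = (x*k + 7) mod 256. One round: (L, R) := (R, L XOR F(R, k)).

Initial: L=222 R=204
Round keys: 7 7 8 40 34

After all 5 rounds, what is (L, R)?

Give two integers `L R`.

Answer: 241 123

Derivation:
Round 1 (k=7): L=204 R=69
Round 2 (k=7): L=69 R=38
Round 3 (k=8): L=38 R=114
Round 4 (k=40): L=114 R=241
Round 5 (k=34): L=241 R=123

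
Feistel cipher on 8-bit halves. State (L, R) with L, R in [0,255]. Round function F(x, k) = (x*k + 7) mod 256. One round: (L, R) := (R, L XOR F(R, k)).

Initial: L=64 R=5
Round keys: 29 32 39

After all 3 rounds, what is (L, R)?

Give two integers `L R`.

Answer: 2 141

Derivation:
Round 1 (k=29): L=5 R=216
Round 2 (k=32): L=216 R=2
Round 3 (k=39): L=2 R=141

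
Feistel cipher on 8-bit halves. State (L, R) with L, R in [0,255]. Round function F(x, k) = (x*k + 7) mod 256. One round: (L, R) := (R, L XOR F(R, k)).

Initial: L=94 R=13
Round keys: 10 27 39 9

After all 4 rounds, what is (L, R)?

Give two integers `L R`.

Round 1 (k=10): L=13 R=215
Round 2 (k=27): L=215 R=185
Round 3 (k=39): L=185 R=225
Round 4 (k=9): L=225 R=73

Answer: 225 73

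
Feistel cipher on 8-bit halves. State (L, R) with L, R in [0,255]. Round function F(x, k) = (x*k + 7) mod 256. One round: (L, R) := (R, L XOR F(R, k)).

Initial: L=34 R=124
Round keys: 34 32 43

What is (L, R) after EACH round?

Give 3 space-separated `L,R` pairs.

Round 1 (k=34): L=124 R=93
Round 2 (k=32): L=93 R=219
Round 3 (k=43): L=219 R=141

Answer: 124,93 93,219 219,141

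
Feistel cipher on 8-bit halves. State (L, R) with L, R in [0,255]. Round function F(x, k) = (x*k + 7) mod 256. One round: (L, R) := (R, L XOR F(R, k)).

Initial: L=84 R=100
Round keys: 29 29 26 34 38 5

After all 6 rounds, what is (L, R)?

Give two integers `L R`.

Answer: 241 221

Derivation:
Round 1 (k=29): L=100 R=15
Round 2 (k=29): L=15 R=222
Round 3 (k=26): L=222 R=156
Round 4 (k=34): L=156 R=97
Round 5 (k=38): L=97 R=241
Round 6 (k=5): L=241 R=221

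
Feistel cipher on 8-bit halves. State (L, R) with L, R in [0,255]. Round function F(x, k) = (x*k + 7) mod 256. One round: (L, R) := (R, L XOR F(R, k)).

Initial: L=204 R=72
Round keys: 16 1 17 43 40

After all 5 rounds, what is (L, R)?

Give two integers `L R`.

Answer: 47 213

Derivation:
Round 1 (k=16): L=72 R=75
Round 2 (k=1): L=75 R=26
Round 3 (k=17): L=26 R=138
Round 4 (k=43): L=138 R=47
Round 5 (k=40): L=47 R=213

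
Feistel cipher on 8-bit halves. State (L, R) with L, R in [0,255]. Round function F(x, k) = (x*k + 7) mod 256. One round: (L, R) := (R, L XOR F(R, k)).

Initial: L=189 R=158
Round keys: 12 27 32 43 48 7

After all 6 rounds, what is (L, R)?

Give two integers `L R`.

Round 1 (k=12): L=158 R=210
Round 2 (k=27): L=210 R=179
Round 3 (k=32): L=179 R=181
Round 4 (k=43): L=181 R=221
Round 5 (k=48): L=221 R=194
Round 6 (k=7): L=194 R=136

Answer: 194 136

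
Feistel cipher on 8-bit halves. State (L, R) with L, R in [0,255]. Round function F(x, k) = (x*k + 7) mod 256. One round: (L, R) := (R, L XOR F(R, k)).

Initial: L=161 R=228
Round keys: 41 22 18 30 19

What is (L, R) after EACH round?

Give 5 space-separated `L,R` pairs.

Round 1 (k=41): L=228 R=42
Round 2 (k=22): L=42 R=71
Round 3 (k=18): L=71 R=47
Round 4 (k=30): L=47 R=206
Round 5 (k=19): L=206 R=126

Answer: 228,42 42,71 71,47 47,206 206,126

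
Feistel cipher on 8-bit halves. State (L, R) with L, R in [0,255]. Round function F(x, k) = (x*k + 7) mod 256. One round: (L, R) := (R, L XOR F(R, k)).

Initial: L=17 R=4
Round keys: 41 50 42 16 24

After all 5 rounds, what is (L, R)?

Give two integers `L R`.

Round 1 (k=41): L=4 R=186
Round 2 (k=50): L=186 R=95
Round 3 (k=42): L=95 R=39
Round 4 (k=16): L=39 R=40
Round 5 (k=24): L=40 R=224

Answer: 40 224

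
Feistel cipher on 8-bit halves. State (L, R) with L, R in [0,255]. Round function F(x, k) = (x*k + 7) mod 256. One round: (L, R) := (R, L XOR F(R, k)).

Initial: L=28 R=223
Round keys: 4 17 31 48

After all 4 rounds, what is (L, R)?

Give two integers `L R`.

Answer: 65 126

Derivation:
Round 1 (k=4): L=223 R=159
Round 2 (k=17): L=159 R=73
Round 3 (k=31): L=73 R=65
Round 4 (k=48): L=65 R=126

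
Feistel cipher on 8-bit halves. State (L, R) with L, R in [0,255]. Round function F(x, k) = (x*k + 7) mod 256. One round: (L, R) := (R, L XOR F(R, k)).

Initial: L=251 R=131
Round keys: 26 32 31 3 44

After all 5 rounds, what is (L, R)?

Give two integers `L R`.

Answer: 138 82

Derivation:
Round 1 (k=26): L=131 R=174
Round 2 (k=32): L=174 R=68
Round 3 (k=31): L=68 R=237
Round 4 (k=3): L=237 R=138
Round 5 (k=44): L=138 R=82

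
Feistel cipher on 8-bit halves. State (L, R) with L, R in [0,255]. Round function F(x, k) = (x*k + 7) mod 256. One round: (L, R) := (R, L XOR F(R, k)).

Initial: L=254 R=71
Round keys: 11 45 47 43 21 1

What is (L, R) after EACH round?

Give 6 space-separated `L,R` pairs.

Answer: 71,234 234,110 110,211 211,22 22,6 6,27

Derivation:
Round 1 (k=11): L=71 R=234
Round 2 (k=45): L=234 R=110
Round 3 (k=47): L=110 R=211
Round 4 (k=43): L=211 R=22
Round 5 (k=21): L=22 R=6
Round 6 (k=1): L=6 R=27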